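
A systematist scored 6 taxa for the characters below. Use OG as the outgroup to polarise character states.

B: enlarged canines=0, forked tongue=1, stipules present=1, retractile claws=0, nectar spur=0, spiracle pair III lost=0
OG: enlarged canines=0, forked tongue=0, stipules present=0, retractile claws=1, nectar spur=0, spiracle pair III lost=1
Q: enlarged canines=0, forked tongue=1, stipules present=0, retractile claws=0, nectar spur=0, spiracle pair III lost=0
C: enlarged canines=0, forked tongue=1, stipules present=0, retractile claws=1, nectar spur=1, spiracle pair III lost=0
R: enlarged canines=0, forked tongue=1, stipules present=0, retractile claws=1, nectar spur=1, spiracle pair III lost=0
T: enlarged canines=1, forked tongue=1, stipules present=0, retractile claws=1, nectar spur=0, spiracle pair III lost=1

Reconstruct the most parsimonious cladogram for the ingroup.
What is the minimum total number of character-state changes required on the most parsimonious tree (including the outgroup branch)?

Character polarity is set by the outgroup: the derived state is whichever differs from the outgroup's state, so for retractile claws, spiracle pair III lost the derived state is '0', and for the remaining characters it is '1'.
enlarged canines (derived state '1') is unique to T (autapomorphy; uninformative for grouping).
forked tongue (derived state '1') is shared by all ingroup taxa — unites the whole ingroup.
stipules present: derived state '1' in B only — an autapomorphy, so it tells us nothing about relationships among taxa.
Only B and Q show the derived state '0' for retractile claws, supporting them as a clade.
nectar spur: derived state '1' in C and R only — synapomorphy for {C, R}.
spiracle pair III lost (derived state '0') is shared by B, C, Q, and R — a synapomorphy uniting that clade.
Most parsimonious ingroup topology: (((Q,B),(C,R)),T).
Changes per character on this tree: enlarged canines: 1; forked tongue: 1; stipules present: 1; retractile claws: 1; nectar spur: 1; spiracle pair III lost: 1.
Total = 6.

6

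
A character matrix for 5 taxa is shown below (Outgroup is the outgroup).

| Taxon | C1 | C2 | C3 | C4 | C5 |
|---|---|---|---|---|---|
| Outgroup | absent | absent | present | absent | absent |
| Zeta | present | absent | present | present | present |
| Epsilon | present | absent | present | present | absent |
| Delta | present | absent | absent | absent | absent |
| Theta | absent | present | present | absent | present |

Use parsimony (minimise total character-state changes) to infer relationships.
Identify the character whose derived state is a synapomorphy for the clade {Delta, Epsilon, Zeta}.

Character polarity is set by the outgroup: the derived state is whichever differs from the outgroup's state, so for C3 the derived state is 'absent', and for the remaining characters it is 'present'.
Only Delta, Epsilon, and Zeta show the derived state 'present' for C1, supporting them as a clade.
C2 (derived state 'present') is unique to Theta (autapomorphy; uninformative for grouping).
C3 (derived state 'absent') is unique to Delta (autapomorphy; uninformative for grouping).
C4: derived state 'present' in Epsilon and Zeta only — synapomorphy for {Epsilon, Zeta}.
C5 (state 'present') occurs in Theta and Zeta but conflicts with the nesting implied by the other characters — most parsimoniously interpreted as homoplasy.
Most parsimonious ingroup topology: (((Zeta,Epsilon),Delta),Theta).
The clade {Delta, Epsilon, Zeta} is supported by C1: its derived state 'present' occurs in exactly those taxa and in no other taxon (including the outgroup).

C1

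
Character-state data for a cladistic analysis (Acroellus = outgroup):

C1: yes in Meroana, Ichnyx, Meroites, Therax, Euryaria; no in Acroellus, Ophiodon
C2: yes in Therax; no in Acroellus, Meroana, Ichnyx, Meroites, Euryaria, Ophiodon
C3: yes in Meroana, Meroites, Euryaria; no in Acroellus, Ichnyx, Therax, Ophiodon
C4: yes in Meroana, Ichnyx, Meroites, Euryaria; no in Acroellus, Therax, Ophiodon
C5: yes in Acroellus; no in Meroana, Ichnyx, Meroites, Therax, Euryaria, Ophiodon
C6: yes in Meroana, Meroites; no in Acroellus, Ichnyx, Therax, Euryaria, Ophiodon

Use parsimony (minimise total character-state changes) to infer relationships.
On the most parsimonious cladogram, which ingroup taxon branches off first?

Character polarity is set by the outgroup: the derived state is whichever differs from the outgroup's state, so for C5 the derived state is 'no', and for the remaining characters it is 'yes'.
C1: derived state 'yes' in Euryaria, Ichnyx, Meroana, Meroites, and Therax only — synapomorphy for {Euryaria, Ichnyx, Meroana, Meroites, Therax}.
C2 (derived state 'yes') is unique to Therax (autapomorphy; uninformative for grouping).
C3: derived state 'yes' in Euryaria, Meroana, and Meroites only — synapomorphy for {Euryaria, Meroana, Meroites}.
C4: derived state 'yes' in Euryaria, Ichnyx, Meroana, and Meroites only — synapomorphy for {Euryaria, Ichnyx, Meroana, Meroites}.
All ingroup taxa share the derived state 'no' for C5; it defines the ingroup but does not resolve relationships within it.
C6: derived state 'yes' in Meroana and Meroites only — synapomorphy for {Meroana, Meroites}.
Most parsimonious ingroup topology: (((((Meroana,Meroites),Euryaria),Ichnyx),Therax),Ophiodon).
Ophiodon is sister to the clade containing all other ingroup taxa, so it is the earliest-diverging (most basal) ingroup lineage.

Ophiodon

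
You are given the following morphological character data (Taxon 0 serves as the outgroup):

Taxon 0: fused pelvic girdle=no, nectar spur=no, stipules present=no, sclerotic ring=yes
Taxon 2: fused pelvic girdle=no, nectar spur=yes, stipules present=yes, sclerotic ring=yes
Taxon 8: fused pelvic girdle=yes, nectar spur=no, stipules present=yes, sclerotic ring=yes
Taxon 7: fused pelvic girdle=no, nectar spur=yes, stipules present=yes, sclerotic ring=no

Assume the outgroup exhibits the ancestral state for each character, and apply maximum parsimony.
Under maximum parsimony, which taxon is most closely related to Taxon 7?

Character polarity is set by the outgroup: the derived state is whichever differs from the outgroup's state, so for sclerotic ring the derived state is 'no', and for the remaining characters it is 'yes'.
fused pelvic girdle (derived state 'yes') is unique to Taxon 8 (autapomorphy; uninformative for grouping).
nectar spur: derived state 'yes' in Taxon 2 and Taxon 7 only — synapomorphy for {Taxon 2, Taxon 7}.
stipules present (derived state 'yes') is shared by all ingroup taxa — unites the whole ingroup.
sclerotic ring (derived state 'no') is unique to Taxon 7 (autapomorphy; uninformative for grouping).
Most parsimonious ingroup topology: ((Taxon 2,Taxon 7),Taxon 8).
Taxon 7 and Taxon 2 form a cherry on this tree, so they are sister taxa.

Taxon 2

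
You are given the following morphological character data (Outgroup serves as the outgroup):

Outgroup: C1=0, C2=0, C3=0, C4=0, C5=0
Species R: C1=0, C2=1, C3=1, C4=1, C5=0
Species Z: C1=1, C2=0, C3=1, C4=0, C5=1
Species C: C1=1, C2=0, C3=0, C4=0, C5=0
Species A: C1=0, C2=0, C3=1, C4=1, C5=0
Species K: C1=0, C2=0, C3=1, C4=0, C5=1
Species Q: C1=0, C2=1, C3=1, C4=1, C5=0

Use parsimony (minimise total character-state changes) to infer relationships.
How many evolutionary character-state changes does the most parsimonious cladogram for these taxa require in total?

6

The outgroup has state '0' for every character, so '1' is the derived state throughout.
C1 groups Species C and Species Z, which is incompatible with the clades supported by the remaining characters; treating it as convergent (homoplasy) costs fewer steps than any alternative tree.
Only Species Q and Species R show the derived state '1' for C2, supporting them as a clade.
C3: derived state '1' in Species A, Species K, Species Q, Species R, and Species Z only — synapomorphy for {Species A, Species K, Species Q, Species R, Species Z}.
C4: derived state '1' in Species A, Species Q, and Species R only — synapomorphy for {Species A, Species Q, Species R}.
C5: derived state '1' in Species K and Species Z only — synapomorphy for {Species K, Species Z}.
Most parsimonious ingroup topology: ((((Species R,Species Q),Species A),(Species Z,Species K)),Species C).
Changes per character on this tree: C1: 2; C2: 1; C3: 1; C4: 1; C5: 1.
Total = 6.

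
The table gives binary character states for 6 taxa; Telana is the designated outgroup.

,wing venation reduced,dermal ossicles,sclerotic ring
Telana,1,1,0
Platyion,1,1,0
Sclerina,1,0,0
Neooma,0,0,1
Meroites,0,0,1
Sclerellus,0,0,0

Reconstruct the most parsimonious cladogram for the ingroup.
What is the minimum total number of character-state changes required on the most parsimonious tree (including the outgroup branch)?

3

Character polarity is set by the outgroup: the derived state is whichever differs from the outgroup's state, so for wing venation reduced, dermal ossicles the derived state is '0', and for the remaining characters it is '1'.
wing venation reduced: derived state '0' in Meroites, Neooma, and Sclerellus only — synapomorphy for {Meroites, Neooma, Sclerellus}.
dermal ossicles: derived state '0' in Meroites, Neooma, Sclerellus, and Sclerina only — synapomorphy for {Meroites, Neooma, Sclerellus, Sclerina}.
sclerotic ring: derived state '1' in Meroites and Neooma only — synapomorphy for {Meroites, Neooma}.
Most parsimonious ingroup topology: (Platyion,(Sclerina,((Neooma,Meroites),Sclerellus))).
Changes per character on this tree: wing venation reduced: 1; dermal ossicles: 1; sclerotic ring: 1.
Total = 3.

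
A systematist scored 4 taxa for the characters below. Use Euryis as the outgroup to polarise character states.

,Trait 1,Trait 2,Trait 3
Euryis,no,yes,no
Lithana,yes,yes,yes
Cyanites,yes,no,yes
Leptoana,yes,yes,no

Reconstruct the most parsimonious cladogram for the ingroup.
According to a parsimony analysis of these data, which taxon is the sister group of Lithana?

Character polarity is set by the outgroup: the derived state is whichever differs from the outgroup's state, so for Trait 2 the derived state is 'no', and for the remaining characters it is 'yes'.
All ingroup taxa share the derived state 'yes' for Trait 1; it defines the ingroup but does not resolve relationships within it.
Trait 2: derived state 'no' in Cyanites only — an autapomorphy, so it tells us nothing about relationships among taxa.
Trait 3 (derived state 'yes') is shared by Cyanites and Lithana — a synapomorphy uniting that clade.
Most parsimonious ingroup topology: ((Lithana,Cyanites),Leptoana).
Lithana and Cyanites form a cherry on this tree, so they are sister taxa.

Cyanites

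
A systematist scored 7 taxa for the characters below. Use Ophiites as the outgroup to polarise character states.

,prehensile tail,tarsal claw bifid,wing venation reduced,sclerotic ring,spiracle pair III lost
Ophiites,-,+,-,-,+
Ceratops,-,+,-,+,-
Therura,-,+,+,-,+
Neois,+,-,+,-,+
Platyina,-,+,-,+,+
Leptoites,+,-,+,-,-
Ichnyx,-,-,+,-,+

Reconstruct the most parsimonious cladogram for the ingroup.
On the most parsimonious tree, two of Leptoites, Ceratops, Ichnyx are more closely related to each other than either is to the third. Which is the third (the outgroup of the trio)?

Ceratops

Character polarity is set by the outgroup: the derived state is whichever differs from the outgroup's state, so for tarsal claw bifid, spiracle pair III lost the derived state is '-', and for the remaining characters it is '+'.
Only Leptoites and Neois show the derived state '+' for prehensile tail, supporting them as a clade.
tarsal claw bifid: derived state '-' in Ichnyx, Leptoites, and Neois only — synapomorphy for {Ichnyx, Leptoites, Neois}.
Only Ichnyx, Leptoites, Neois, and Therura show the derived state '+' for wing venation reduced, supporting them as a clade.
sclerotic ring: derived state '+' in Ceratops and Platyina only — synapomorphy for {Ceratops, Platyina}.
spiracle pair III lost groups Ceratops and Leptoites, which is incompatible with the clades supported by the remaining characters; treating it as convergent (homoplasy) costs fewer steps than any alternative tree.
Most parsimonious ingroup topology: ((Ceratops,Platyina),(Therura,((Neois,Leptoites),Ichnyx))).
Ichnyx and Leptoites share a more recent common ancestor with each other than either does with Ceratops, so Ceratops is the least closely related of the three.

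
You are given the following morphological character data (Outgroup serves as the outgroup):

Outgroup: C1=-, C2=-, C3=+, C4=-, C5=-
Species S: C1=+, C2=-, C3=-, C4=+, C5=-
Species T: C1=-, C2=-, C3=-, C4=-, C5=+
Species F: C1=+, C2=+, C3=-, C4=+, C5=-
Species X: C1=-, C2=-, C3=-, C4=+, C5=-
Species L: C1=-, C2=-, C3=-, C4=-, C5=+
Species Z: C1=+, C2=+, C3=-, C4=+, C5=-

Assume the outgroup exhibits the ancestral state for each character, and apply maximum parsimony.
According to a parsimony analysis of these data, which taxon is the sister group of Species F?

Species Z

Character polarity is set by the outgroup: the derived state is whichever differs from the outgroup's state, so for C3 the derived state is '-', and for the remaining characters it is '+'.
C1: derived state '+' in Species F, Species S, and Species Z only — synapomorphy for {Species F, Species S, Species Z}.
C2 (derived state '+') is shared by Species F and Species Z — a synapomorphy uniting that clade.
C3 (derived state '-') is shared by all ingroup taxa — unites the whole ingroup.
Only Species F, Species S, Species X, and Species Z show the derived state '+' for C4, supporting them as a clade.
C5 (derived state '+') is shared by Species L and Species T — a synapomorphy uniting that clade.
Most parsimonious ingroup topology: (((Species S,(Species F,Species Z)),Species X),(Species T,Species L)).
Species F and Species Z form a cherry on this tree, so they are sister taxa.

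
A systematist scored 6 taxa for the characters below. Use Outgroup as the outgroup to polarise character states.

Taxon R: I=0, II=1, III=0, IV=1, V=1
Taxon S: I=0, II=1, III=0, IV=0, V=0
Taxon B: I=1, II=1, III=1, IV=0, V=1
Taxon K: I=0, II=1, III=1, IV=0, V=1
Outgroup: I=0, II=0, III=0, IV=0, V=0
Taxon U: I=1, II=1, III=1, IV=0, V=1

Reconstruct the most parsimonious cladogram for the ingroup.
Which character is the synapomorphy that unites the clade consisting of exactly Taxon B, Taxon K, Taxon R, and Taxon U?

V

The outgroup has state '0' for every character, so '1' is the derived state throughout.
I: derived state '1' in Taxon B and Taxon U only — synapomorphy for {Taxon B, Taxon U}.
All ingroup taxa share the derived state '1' for II; it defines the ingroup but does not resolve relationships within it.
Only Taxon B, Taxon K, and Taxon U show the derived state '1' for III, supporting them as a clade.
IV: derived state '1' in Taxon R only — an autapomorphy, so it tells us nothing about relationships among taxa.
V (derived state '1') is shared by Taxon B, Taxon K, Taxon R, and Taxon U — a synapomorphy uniting that clade.
Most parsimonious ingroup topology: ((((Taxon U,Taxon B),Taxon K),Taxon R),Taxon S).
The clade {Taxon B, Taxon K, Taxon R, Taxon U} is supported by V: its derived state '1' occurs in exactly those taxa and in no other taxon (including the outgroup).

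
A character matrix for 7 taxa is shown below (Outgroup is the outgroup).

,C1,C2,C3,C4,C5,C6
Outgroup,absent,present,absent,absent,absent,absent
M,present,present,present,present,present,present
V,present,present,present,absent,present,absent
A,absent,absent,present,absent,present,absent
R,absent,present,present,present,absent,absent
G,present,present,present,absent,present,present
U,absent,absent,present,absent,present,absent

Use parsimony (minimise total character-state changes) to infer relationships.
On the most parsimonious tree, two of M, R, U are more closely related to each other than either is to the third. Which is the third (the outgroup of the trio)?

Character polarity is set by the outgroup: the derived state is whichever differs from the outgroup's state, so for C2 the derived state is 'absent', and for the remaining characters it is 'present'.
Only G, M, and V show the derived state 'present' for C1, supporting them as a clade.
C2: derived state 'absent' in A and U only — synapomorphy for {A, U}.
All ingroup taxa share the derived state 'present' for C3; it defines the ingroup but does not resolve relationships within it.
C4 (state 'present') occurs in M and R but conflicts with the nesting implied by the other characters — most parsimoniously interpreted as homoplasy.
C5: derived state 'present' in A, G, M, U, and V only — synapomorphy for {A, G, M, U, V}.
C6: derived state 'present' in G and M only — synapomorphy for {G, M}.
Most parsimonious ingroup topology: ((((M,G),V),(A,U)),R).
U and M share a more recent common ancestor with each other than either does with R, so R is the least closely related of the three.

R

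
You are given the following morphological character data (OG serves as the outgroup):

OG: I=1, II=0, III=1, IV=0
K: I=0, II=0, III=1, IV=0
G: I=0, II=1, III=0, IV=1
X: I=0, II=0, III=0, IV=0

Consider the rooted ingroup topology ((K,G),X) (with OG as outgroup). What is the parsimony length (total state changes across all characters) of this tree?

5

Map each character onto ((K,G),X) (rooted by OG) and count the minimum state changes it requires (Fitch parsimony):
I: 1; II: 1; III: 2; IV: 1.
Total tree length = 5.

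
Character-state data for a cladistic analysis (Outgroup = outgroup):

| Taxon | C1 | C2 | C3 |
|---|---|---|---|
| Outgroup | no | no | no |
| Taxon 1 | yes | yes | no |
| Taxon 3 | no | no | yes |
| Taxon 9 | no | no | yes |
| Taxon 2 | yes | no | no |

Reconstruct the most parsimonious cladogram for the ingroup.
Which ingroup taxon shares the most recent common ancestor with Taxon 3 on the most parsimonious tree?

Taxon 9

The outgroup has state 'no' for every character, so 'yes' is the derived state throughout.
Only Taxon 1 and Taxon 2 show the derived state 'yes' for C1, supporting them as a clade.
C2: derived state 'yes' in Taxon 1 only — an autapomorphy, so it tells us nothing about relationships among taxa.
C3 (derived state 'yes') is shared by Taxon 3 and Taxon 9 — a synapomorphy uniting that clade.
Most parsimonious ingroup topology: ((Taxon 1,Taxon 2),(Taxon 3,Taxon 9)).
Taxon 3 and Taxon 9 form a cherry on this tree, so they are sister taxa.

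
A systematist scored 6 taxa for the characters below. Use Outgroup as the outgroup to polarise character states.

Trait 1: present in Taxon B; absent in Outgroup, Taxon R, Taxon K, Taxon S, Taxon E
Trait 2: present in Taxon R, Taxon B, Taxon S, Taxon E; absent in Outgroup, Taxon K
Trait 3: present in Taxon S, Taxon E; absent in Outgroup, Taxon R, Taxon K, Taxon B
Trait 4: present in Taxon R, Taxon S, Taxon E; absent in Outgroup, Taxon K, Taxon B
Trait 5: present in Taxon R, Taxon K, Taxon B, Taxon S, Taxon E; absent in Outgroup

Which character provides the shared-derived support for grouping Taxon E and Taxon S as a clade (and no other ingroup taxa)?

Trait 3

The outgroup has state 'absent' for every character, so 'present' is the derived state throughout.
Trait 1: derived state 'present' in Taxon B only — an autapomorphy, so it tells us nothing about relationships among taxa.
Only Taxon B, Taxon E, Taxon R, and Taxon S show the derived state 'present' for Trait 2, supporting them as a clade.
Trait 3 (derived state 'present') is shared by Taxon E and Taxon S — a synapomorphy uniting that clade.
Only Taxon E, Taxon R, and Taxon S show the derived state 'present' for Trait 4, supporting them as a clade.
Trait 5 (derived state 'present') is shared by all ingroup taxa — unites the whole ingroup.
Most parsimonious ingroup topology: (((Taxon R,(Taxon S,Taxon E)),Taxon B),Taxon K).
The clade {Taxon E, Taxon S} is supported by Trait 3: its derived state 'present' occurs in exactly those taxa and in no other taxon (including the outgroup).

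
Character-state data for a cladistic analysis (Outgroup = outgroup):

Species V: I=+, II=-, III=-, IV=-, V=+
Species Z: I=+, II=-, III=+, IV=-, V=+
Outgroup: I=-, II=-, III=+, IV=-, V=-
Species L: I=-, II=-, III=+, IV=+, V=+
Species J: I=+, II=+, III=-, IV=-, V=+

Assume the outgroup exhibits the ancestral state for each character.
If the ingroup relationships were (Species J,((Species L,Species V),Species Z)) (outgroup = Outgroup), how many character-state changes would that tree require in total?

Map each character onto (Species J,((Species L,Species V),Species Z)) (rooted by Outgroup) and count the minimum state changes it requires (Fitch parsimony):
I: 2; II: 1; III: 2; IV: 1; V: 1.
Total tree length = 7.

7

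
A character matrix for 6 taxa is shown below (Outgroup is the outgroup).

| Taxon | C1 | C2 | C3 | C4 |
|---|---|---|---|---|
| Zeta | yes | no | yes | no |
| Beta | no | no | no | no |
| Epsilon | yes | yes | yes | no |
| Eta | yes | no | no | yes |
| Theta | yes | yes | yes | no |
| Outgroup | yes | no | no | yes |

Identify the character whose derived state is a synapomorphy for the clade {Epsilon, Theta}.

C2

Character polarity is set by the outgroup: the derived state is whichever differs from the outgroup's state, so for C1, C4 the derived state is 'no', and for the remaining characters it is 'yes'.
C1: derived state 'no' in Beta only — an autapomorphy, so it tells us nothing about relationships among taxa.
C2: derived state 'yes' in Epsilon and Theta only — synapomorphy for {Epsilon, Theta}.
C3: derived state 'yes' in Epsilon, Theta, and Zeta only — synapomorphy for {Epsilon, Theta, Zeta}.
C4: derived state 'no' in Beta, Epsilon, Theta, and Zeta only — synapomorphy for {Beta, Epsilon, Theta, Zeta}.
Most parsimonious ingroup topology: ((((Epsilon,Theta),Zeta),Beta),Eta).
The clade {Epsilon, Theta} is supported by C2: its derived state 'yes' occurs in exactly those taxa and in no other taxon (including the outgroup).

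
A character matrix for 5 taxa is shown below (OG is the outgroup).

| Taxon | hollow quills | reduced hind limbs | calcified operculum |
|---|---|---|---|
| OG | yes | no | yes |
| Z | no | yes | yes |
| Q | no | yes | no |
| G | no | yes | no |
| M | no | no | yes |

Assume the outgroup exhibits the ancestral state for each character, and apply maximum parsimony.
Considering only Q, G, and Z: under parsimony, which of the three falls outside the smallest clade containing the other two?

Z

Character polarity is set by the outgroup: the derived state is whichever differs from the outgroup's state, so for hollow quills, calcified operculum the derived state is 'no', and for the remaining characters it is 'yes'.
All ingroup taxa share the derived state 'no' for hollow quills; it defines the ingroup but does not resolve relationships within it.
reduced hind limbs (derived state 'yes') is shared by G, Q, and Z — a synapomorphy uniting that clade.
calcified operculum: derived state 'no' in G and Q only — synapomorphy for {G, Q}.
Most parsimonious ingroup topology: ((Z,(Q,G)),M).
G and Q share a more recent common ancestor with each other than either does with Z, so Z is the least closely related of the three.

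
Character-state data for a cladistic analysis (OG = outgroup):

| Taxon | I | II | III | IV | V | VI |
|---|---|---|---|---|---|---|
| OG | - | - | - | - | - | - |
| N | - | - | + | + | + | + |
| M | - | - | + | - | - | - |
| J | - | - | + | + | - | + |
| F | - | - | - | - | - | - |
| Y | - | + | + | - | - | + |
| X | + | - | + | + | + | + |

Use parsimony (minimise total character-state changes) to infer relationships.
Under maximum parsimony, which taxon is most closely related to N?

The outgroup has state '-' for every character, so '+' is the derived state throughout.
I (derived state '+') is unique to X (autapomorphy; uninformative for grouping).
II (derived state '+') is unique to Y (autapomorphy; uninformative for grouping).
III: derived state '+' in J, M, N, X, and Y only — synapomorphy for {J, M, N, X, Y}.
IV (derived state '+') is shared by J, N, and X — a synapomorphy uniting that clade.
V: derived state '+' in N and X only — synapomorphy for {N, X}.
VI (derived state '+') is shared by J, N, X, and Y — a synapomorphy uniting that clade.
Most parsimonious ingroup topology: (((((N,X),J),Y),M),F).
N and X form a cherry on this tree, so they are sister taxa.

X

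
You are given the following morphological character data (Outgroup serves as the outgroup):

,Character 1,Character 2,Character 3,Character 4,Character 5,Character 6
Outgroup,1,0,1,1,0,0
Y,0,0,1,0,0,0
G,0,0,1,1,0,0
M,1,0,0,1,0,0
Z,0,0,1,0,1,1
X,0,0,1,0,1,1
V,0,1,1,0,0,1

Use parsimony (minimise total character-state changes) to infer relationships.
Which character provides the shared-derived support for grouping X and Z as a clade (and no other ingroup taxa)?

Character polarity is set by the outgroup: the derived state is whichever differs from the outgroup's state, so for Character 1, Character 3, Character 4 the derived state is '0', and for the remaining characters it is '1'.
Only G, V, X, Y, and Z show the derived state '0' for Character 1, supporting them as a clade.
Character 2 (derived state '1') is unique to V (autapomorphy; uninformative for grouping).
Character 3 (derived state '0') is unique to M (autapomorphy; uninformative for grouping).
Character 4: derived state '0' in V, X, Y, and Z only — synapomorphy for {V, X, Y, Z}.
Only X and Z show the derived state '1' for Character 5, supporting them as a clade.
Only V, X, and Z show the derived state '1' for Character 6, supporting them as a clade.
Most parsimonious ingroup topology: (((Y,((Z,X),V)),G),M).
The clade {X, Z} is supported by Character 5: its derived state '1' occurs in exactly those taxa and in no other taxon (including the outgroup).

Character 5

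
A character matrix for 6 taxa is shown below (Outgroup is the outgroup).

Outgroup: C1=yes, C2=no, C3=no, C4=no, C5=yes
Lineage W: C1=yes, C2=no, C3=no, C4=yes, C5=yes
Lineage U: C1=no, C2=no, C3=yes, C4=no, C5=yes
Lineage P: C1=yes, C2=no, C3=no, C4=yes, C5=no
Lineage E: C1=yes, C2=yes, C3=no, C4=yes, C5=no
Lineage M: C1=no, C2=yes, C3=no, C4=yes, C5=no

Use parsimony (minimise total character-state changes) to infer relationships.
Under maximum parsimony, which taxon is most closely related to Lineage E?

Character polarity is set by the outgroup: the derived state is whichever differs from the outgroup's state, so for C1, C5 the derived state is 'no', and for the remaining characters it is 'yes'.
C1 groups Lineage M and Lineage U, which is incompatible with the clades supported by the remaining characters; treating it as convergent (homoplasy) costs fewer steps than any alternative tree.
Only Lineage E and Lineage M show the derived state 'yes' for C2, supporting them as a clade.
C3 (derived state 'yes') is unique to Lineage U (autapomorphy; uninformative for grouping).
Only Lineage E, Lineage M, Lineage P, and Lineage W show the derived state 'yes' for C4, supporting them as a clade.
C5: derived state 'no' in Lineage E, Lineage M, and Lineage P only — synapomorphy for {Lineage E, Lineage M, Lineage P}.
Most parsimonious ingroup topology: ((Lineage W,(Lineage P,(Lineage E,Lineage M))),Lineage U).
Lineage E and Lineage M form a cherry on this tree, so they are sister taxa.

Lineage M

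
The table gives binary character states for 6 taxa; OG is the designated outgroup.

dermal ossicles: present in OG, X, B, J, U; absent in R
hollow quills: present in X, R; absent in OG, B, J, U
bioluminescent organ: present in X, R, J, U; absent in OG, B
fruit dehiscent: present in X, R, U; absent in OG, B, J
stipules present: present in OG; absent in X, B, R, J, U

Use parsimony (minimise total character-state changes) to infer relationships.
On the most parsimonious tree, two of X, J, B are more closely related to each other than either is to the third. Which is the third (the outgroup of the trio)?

Character polarity is set by the outgroup: the derived state is whichever differs from the outgroup's state, so for dermal ossicles, stipules present the derived state is 'absent', and for the remaining characters it is 'present'.
dermal ossicles (derived state 'absent') is unique to R (autapomorphy; uninformative for grouping).
Only R and X show the derived state 'present' for hollow quills, supporting them as a clade.
bioluminescent organ: derived state 'present' in J, R, U, and X only — synapomorphy for {J, R, U, X}.
fruit dehiscent: derived state 'present' in R, U, and X only — synapomorphy for {R, U, X}.
All ingroup taxa share the derived state 'absent' for stipules present; it defines the ingroup but does not resolve relationships within it.
Most parsimonious ingroup topology: ((((X,R),U),J),B).
X and J share a more recent common ancestor with each other than either does with B, so B is the least closely related of the three.

B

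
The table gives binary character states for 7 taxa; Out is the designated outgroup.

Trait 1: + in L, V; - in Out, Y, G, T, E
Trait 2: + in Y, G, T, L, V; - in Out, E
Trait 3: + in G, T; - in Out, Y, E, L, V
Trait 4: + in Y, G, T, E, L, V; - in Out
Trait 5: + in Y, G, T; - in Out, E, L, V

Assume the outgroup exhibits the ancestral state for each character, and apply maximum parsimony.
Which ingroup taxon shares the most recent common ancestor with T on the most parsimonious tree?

G

The outgroup has state '-' for every character, so '+' is the derived state throughout.
Trait 1: derived state '+' in L and V only — synapomorphy for {L, V}.
Trait 2: derived state '+' in G, L, T, V, and Y only — synapomorphy for {G, L, T, V, Y}.
Only G and T show the derived state '+' for Trait 3, supporting them as a clade.
Trait 4 (derived state '+') is shared by all ingroup taxa — unites the whole ingroup.
Trait 5 (derived state '+') is shared by G, T, and Y — a synapomorphy uniting that clade.
Most parsimonious ingroup topology: (((L,V),((G,T),Y)),E).
T and G form a cherry on this tree, so they are sister taxa.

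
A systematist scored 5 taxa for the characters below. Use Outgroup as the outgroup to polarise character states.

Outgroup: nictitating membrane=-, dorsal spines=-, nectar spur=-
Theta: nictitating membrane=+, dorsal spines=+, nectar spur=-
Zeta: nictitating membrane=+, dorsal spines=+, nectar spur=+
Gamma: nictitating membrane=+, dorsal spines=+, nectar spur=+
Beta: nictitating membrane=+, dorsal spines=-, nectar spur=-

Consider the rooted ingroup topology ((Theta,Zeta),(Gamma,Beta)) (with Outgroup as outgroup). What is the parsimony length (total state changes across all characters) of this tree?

Map each character onto ((Theta,Zeta),(Gamma,Beta)) (rooted by Outgroup) and count the minimum state changes it requires (Fitch parsimony):
nictitating membrane: 1; dorsal spines: 2; nectar spur: 2.
Total tree length = 5.

5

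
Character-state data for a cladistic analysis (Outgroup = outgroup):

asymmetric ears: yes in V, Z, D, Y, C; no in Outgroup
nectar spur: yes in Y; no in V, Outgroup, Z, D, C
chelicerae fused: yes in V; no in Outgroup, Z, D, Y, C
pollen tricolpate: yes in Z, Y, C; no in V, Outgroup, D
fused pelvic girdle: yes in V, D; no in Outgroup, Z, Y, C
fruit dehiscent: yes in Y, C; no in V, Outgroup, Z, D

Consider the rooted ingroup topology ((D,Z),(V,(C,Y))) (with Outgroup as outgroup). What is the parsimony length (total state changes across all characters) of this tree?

Map each character onto ((D,Z),(V,(C,Y))) (rooted by Outgroup) and count the minimum state changes it requires (Fitch parsimony):
asymmetric ears: 1; nectar spur: 1; chelicerae fused: 1; pollen tricolpate: 2; fused pelvic girdle: 2; fruit dehiscent: 1.
Total tree length = 8.

8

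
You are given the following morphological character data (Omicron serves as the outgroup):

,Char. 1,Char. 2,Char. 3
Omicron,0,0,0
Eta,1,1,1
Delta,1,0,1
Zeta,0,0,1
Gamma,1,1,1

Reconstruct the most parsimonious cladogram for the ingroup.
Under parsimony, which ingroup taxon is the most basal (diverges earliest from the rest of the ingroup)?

Zeta

The outgroup has state '0' for every character, so '1' is the derived state throughout.
Char. 1: derived state '1' in Delta, Eta, and Gamma only — synapomorphy for {Delta, Eta, Gamma}.
Char. 2 (derived state '1') is shared by Eta and Gamma — a synapomorphy uniting that clade.
Char. 3 (derived state '1') is shared by all ingroup taxa — unites the whole ingroup.
Most parsimonious ingroup topology: (((Eta,Gamma),Delta),Zeta).
Zeta is sister to the clade containing all other ingroup taxa, so it is the earliest-diverging (most basal) ingroup lineage.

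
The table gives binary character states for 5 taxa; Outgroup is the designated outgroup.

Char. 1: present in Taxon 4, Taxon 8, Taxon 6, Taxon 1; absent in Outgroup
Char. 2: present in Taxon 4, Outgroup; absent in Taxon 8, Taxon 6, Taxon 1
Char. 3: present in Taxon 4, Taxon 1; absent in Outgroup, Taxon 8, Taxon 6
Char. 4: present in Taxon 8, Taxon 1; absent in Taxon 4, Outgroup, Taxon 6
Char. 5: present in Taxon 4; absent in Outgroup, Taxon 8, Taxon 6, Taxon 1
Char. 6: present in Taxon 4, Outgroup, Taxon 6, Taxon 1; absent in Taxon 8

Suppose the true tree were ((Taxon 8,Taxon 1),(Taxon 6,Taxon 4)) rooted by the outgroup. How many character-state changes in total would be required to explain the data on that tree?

Map each character onto ((Taxon 8,Taxon 1),(Taxon 6,Taxon 4)) (rooted by Outgroup) and count the minimum state changes it requires (Fitch parsimony):
Char. 1: 1; Char. 2: 2; Char. 3: 2; Char. 4: 1; Char. 5: 1; Char. 6: 1.
Total tree length = 8.

8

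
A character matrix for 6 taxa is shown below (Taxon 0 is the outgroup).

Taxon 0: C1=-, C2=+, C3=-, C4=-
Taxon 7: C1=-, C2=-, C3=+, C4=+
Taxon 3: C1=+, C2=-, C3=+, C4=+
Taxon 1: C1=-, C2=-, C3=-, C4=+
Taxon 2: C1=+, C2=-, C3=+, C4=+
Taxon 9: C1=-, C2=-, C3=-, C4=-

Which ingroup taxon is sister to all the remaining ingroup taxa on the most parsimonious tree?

Character polarity is set by the outgroup: the derived state is whichever differs from the outgroup's state, so for C2 the derived state is '-', and for the remaining characters it is '+'.
Only Taxon 2 and Taxon 3 show the derived state '+' for C1, supporting them as a clade.
C2 (derived state '-') is shared by all ingroup taxa — unites the whole ingroup.
C3: derived state '+' in Taxon 2, Taxon 3, and Taxon 7 only — synapomorphy for {Taxon 2, Taxon 3, Taxon 7}.
Only Taxon 1, Taxon 2, Taxon 3, and Taxon 7 show the derived state '+' for C4, supporting them as a clade.
Most parsimonious ingroup topology: (((Taxon 7,(Taxon 3,Taxon 2)),Taxon 1),Taxon 9).
Taxon 9 is sister to the clade containing all other ingroup taxa, so it is the earliest-diverging (most basal) ingroup lineage.

Taxon 9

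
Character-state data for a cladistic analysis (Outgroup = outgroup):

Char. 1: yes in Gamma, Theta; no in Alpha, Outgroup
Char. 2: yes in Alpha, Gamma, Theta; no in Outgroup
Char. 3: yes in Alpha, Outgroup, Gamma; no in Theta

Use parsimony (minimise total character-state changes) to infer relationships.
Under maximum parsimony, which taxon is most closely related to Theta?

Gamma

Character polarity is set by the outgroup: the derived state is whichever differs from the outgroup's state, so for Char. 3 the derived state is 'no', and for the remaining characters it is 'yes'.
Only Gamma and Theta show the derived state 'yes' for Char. 1, supporting them as a clade.
All ingroup taxa share the derived state 'yes' for Char. 2; it defines the ingroup but does not resolve relationships within it.
Char. 3: derived state 'no' in Theta only — an autapomorphy, so it tells us nothing about relationships among taxa.
Most parsimonious ingroup topology: ((Gamma,Theta),Alpha).
Theta and Gamma form a cherry on this tree, so they are sister taxa.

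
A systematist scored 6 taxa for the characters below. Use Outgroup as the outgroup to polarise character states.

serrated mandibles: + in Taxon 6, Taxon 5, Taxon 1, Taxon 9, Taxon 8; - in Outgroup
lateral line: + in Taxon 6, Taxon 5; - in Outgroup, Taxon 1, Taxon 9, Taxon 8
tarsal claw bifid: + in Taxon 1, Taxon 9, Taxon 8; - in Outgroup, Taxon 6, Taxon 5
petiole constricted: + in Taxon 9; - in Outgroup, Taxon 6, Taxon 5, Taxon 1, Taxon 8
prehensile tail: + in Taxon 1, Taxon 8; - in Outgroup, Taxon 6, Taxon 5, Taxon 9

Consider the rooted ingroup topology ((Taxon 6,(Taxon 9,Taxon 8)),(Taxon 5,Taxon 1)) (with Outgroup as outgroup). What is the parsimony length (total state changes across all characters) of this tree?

Map each character onto ((Taxon 6,(Taxon 9,Taxon 8)),(Taxon 5,Taxon 1)) (rooted by Outgroup) and count the minimum state changes it requires (Fitch parsimony):
serrated mandibles: 1; lateral line: 2; tarsal claw bifid: 2; petiole constricted: 1; prehensile tail: 2.
Total tree length = 8.

8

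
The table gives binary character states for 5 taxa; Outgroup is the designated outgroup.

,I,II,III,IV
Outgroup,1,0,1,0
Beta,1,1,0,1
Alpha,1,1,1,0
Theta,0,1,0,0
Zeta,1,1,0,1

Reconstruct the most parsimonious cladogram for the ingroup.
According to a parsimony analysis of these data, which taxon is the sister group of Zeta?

Beta

Character polarity is set by the outgroup: the derived state is whichever differs from the outgroup's state, so for I, III the derived state is '0', and for the remaining characters it is '1'.
I (derived state '0') is unique to Theta (autapomorphy; uninformative for grouping).
II (derived state '1') is shared by all ingroup taxa — unites the whole ingroup.
III: derived state '0' in Beta, Theta, and Zeta only — synapomorphy for {Beta, Theta, Zeta}.
IV: derived state '1' in Beta and Zeta only — synapomorphy for {Beta, Zeta}.
Most parsimonious ingroup topology: (((Beta,Zeta),Theta),Alpha).
Zeta and Beta form a cherry on this tree, so they are sister taxa.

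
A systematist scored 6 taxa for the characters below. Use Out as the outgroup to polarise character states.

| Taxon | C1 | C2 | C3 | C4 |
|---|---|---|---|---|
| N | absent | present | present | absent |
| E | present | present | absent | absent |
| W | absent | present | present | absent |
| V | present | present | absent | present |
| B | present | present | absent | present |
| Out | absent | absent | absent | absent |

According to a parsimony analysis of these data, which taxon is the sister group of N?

W

The outgroup has state 'absent' for every character, so 'present' is the derived state throughout.
Only B, E, and V show the derived state 'present' for C1, supporting them as a clade.
All ingroup taxa share the derived state 'present' for C2; it defines the ingroup but does not resolve relationships within it.
C3: derived state 'present' in N and W only — synapomorphy for {N, W}.
Only B and V show the derived state 'present' for C4, supporting them as a clade.
Most parsimonious ingroup topology: ((N,W),((B,V),E)).
N and W form a cherry on this tree, so they are sister taxa.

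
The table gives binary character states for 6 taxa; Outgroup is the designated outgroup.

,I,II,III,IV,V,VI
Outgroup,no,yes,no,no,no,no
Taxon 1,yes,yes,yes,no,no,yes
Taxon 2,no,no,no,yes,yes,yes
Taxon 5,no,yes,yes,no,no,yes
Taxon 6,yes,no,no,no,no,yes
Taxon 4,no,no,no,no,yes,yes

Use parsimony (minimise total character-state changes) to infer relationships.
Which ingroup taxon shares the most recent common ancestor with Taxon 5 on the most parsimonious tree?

Character polarity is set by the outgroup: the derived state is whichever differs from the outgroup's state, so for II the derived state is 'no', and for the remaining characters it is 'yes'.
I groups Taxon 1 and Taxon 6, which is incompatible with the clades supported by the remaining characters; treating it as convergent (homoplasy) costs fewer steps than any alternative tree.
II: derived state 'no' in Taxon 2, Taxon 4, and Taxon 6 only — synapomorphy for {Taxon 2, Taxon 4, Taxon 6}.
Only Taxon 1 and Taxon 5 show the derived state 'yes' for III, supporting them as a clade.
IV (derived state 'yes') is unique to Taxon 2 (autapomorphy; uninformative for grouping).
V (derived state 'yes') is shared by Taxon 2 and Taxon 4 — a synapomorphy uniting that clade.
All ingroup taxa share the derived state 'yes' for VI; it defines the ingroup but does not resolve relationships within it.
Most parsimonious ingroup topology: ((Taxon 1,Taxon 5),((Taxon 2,Taxon 4),Taxon 6)).
Taxon 5 and Taxon 1 form a cherry on this tree, so they are sister taxa.

Taxon 1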